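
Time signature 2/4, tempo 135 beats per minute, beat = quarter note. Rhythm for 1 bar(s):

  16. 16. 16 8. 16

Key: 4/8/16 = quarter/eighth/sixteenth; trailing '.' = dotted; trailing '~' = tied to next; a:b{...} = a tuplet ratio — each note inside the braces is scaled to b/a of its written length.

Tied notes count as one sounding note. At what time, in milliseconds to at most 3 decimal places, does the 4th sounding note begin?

note 4 onset = 1b = 444.444ms

1. 0.0ms @ 0 + 166.667ms (3/8)
2. 166.667ms @ 3/8 + 166.667ms (3/8)
3. 333.333ms @ 3/4 + 111.111ms (1/4)
4. 444.444ms @ 1 + 333.333ms (3/4)
5. 777.778ms @ 7/4 + 111.111ms (1/4)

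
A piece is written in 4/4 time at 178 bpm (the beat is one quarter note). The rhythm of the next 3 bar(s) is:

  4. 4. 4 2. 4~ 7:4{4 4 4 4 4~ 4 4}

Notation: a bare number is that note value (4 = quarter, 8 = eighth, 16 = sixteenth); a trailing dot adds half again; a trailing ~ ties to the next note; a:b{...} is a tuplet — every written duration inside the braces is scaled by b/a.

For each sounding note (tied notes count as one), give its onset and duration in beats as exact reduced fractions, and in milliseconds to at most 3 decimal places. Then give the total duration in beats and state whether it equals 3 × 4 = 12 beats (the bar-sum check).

1) 0.0ms=0b +505.618ms=3/2b
2) 505.618ms=3/2b +505.618ms=3/2b
3) 1011.236ms=3b +337.079ms=1b
4) 1348.315ms=4b +1011.236ms=3b
5) 2359.551ms=7b +529.695ms=11/7b
6) 2889.246ms=60/7b +192.616ms=4/7b
7) 3081.862ms=64/7b +192.616ms=4/7b
8) 3274.478ms=68/7b +192.616ms=4/7b
9) 3467.095ms=72/7b +385.233ms=8/7b
10) 3852.327ms=80/7b +192.616ms=4/7b
Σ=12b of 12 (178bpm 4/4) — PASS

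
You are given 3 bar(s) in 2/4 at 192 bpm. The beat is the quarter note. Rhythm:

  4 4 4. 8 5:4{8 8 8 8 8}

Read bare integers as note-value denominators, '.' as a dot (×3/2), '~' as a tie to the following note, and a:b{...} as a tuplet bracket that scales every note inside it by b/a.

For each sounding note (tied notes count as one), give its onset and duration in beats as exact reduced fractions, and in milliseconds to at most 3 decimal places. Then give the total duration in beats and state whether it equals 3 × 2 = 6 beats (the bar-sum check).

1) 0.0ms=0b +312.5ms=1b
2) 312.5ms=1b +312.5ms=1b
3) 625.0ms=2b +468.75ms=3/2b
4) 1093.75ms=7/2b +156.25ms=1/2b
5) 1250.0ms=4b +125.0ms=2/5b
6) 1375.0ms=22/5b +125.0ms=2/5b
7) 1500.0ms=24/5b +125.0ms=2/5b
8) 1625.0ms=26/5b +125.0ms=2/5b
9) 1750.0ms=28/5b +125.0ms=2/5b
Σ=6b of 6 (192bpm 2/4) — PASS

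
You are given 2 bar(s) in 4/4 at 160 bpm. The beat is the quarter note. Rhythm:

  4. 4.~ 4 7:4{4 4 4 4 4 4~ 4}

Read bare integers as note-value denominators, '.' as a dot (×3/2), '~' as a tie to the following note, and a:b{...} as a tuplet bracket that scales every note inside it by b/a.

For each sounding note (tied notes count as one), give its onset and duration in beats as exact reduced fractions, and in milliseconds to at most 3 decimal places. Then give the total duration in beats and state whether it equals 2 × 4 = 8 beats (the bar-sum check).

1) 0.0ms=0b +562.5ms=3/2b
2) 562.5ms=3/2b +937.5ms=5/2b
3) 1500.0ms=4b +214.286ms=4/7b
4) 1714.286ms=32/7b +214.286ms=4/7b
5) 1928.571ms=36/7b +214.286ms=4/7b
6) 2142.857ms=40/7b +214.286ms=4/7b
7) 2357.143ms=44/7b +214.286ms=4/7b
8) 2571.429ms=48/7b +428.571ms=8/7b
Σ=8b of 8 (160bpm 4/4) — PASS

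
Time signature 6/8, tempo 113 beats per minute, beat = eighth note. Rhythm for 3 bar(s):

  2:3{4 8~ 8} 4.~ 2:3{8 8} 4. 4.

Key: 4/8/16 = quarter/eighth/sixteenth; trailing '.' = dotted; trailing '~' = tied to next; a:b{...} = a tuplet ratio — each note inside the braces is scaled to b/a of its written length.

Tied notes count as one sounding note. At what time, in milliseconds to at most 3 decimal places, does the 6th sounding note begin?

note 6 onset = 15b = 7964.602ms

1. 0.0ms @ 0 + 1592.92ms (3)
2. 1592.92ms @ 3 + 1592.92ms (3)
3. 3185.841ms @ 6 + 2389.381ms (9/2)
4. 5575.221ms @ 21/2 + 796.46ms (3/2)
5. 6371.681ms @ 12 + 1592.92ms (3)
6. 7964.602ms @ 15 + 1592.92ms (3)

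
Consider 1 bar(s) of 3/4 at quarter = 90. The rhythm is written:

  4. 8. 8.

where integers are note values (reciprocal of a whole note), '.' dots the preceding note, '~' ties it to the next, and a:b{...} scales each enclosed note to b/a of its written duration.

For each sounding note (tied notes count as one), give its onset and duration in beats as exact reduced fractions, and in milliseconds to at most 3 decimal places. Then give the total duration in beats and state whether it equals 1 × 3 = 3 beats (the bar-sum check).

1) 0.0ms=0b +1000.0ms=3/2b
2) 1000.0ms=3/2b +500.0ms=3/4b
3) 1500.0ms=9/4b +500.0ms=3/4b
Σ=3b of 3 (90bpm 3/4) — PASS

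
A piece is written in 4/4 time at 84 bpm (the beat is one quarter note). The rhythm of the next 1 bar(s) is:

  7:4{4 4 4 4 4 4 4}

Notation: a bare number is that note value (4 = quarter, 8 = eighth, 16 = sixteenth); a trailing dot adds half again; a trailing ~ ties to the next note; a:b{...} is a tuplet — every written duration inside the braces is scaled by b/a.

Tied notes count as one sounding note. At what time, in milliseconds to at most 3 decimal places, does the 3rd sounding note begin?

note 3 onset = 8/7b = 816.327ms

1. 0.0ms @ 0 + 408.163ms (4/7)
2. 408.163ms @ 4/7 + 408.163ms (4/7)
3. 816.327ms @ 8/7 + 408.163ms (4/7)
4. 1224.49ms @ 12/7 + 408.163ms (4/7)
5. 1632.653ms @ 16/7 + 408.163ms (4/7)
6. 2040.816ms @ 20/7 + 408.163ms (4/7)
7. 2448.98ms @ 24/7 + 408.163ms (4/7)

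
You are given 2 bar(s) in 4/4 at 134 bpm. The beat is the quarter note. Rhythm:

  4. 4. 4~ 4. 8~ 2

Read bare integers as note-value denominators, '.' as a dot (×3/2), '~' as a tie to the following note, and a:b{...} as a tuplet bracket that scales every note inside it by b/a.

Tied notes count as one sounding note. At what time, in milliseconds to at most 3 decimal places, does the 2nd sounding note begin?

1. 0.0ms @ 0 + 671.642ms (3/2)
2. 671.642ms @ 3/2 + 671.642ms (3/2)
3. 1343.284ms @ 3 + 1119.403ms (5/2)
4. 2462.687ms @ 11/2 + 1119.403ms (5/2)

note 2 onset = 3/2b = 671.642ms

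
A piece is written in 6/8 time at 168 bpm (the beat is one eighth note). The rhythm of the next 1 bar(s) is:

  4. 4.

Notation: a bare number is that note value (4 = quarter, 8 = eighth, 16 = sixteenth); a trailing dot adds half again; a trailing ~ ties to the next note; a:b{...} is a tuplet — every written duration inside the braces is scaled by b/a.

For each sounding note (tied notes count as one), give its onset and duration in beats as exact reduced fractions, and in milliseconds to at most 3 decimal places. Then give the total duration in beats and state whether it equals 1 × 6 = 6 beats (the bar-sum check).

1) 0.0ms=0b +1071.429ms=3b
2) 1071.429ms=3b +1071.429ms=3b
Σ=6b of 6 (168bpm 6/8) — PASS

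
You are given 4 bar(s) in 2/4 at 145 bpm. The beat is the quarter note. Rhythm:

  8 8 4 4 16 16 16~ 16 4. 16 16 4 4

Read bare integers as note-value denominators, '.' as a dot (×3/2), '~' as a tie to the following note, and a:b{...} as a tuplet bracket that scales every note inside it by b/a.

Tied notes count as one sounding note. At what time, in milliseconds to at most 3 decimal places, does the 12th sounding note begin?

note 12 onset = 7b = 2896.552ms

1. 0.0ms @ 0 + 206.897ms (1/2)
2. 206.897ms @ 1/2 + 206.897ms (1/2)
3. 413.793ms @ 1 + 413.793ms (1)
4. 827.586ms @ 2 + 413.793ms (1)
5. 1241.379ms @ 3 + 103.448ms (1/4)
6. 1344.828ms @ 13/4 + 103.448ms (1/4)
7. 1448.276ms @ 7/2 + 206.897ms (1/2)
8. 1655.172ms @ 4 + 620.69ms (3/2)
9. 2275.862ms @ 11/2 + 103.448ms (1/4)
10. 2379.31ms @ 23/4 + 103.448ms (1/4)
11. 2482.759ms @ 6 + 413.793ms (1)
12. 2896.552ms @ 7 + 413.793ms (1)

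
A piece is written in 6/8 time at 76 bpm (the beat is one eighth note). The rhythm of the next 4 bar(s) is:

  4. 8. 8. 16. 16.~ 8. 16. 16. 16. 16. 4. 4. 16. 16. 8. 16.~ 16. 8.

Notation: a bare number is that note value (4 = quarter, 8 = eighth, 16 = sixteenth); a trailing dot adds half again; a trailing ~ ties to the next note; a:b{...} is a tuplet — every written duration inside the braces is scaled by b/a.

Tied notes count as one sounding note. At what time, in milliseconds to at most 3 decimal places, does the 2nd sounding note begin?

1. 0.0ms @ 0 + 2368.421ms (3)
2. 2368.421ms @ 3 + 1184.211ms (3/2)
3. 3552.632ms @ 9/2 + 1184.211ms (3/2)
4. 4736.842ms @ 6 + 592.105ms (3/4)
5. 5328.947ms @ 27/4 + 1776.316ms (9/4)
6. 7105.263ms @ 9 + 592.105ms (3/4)
7. 7697.368ms @ 39/4 + 592.105ms (3/4)
8. 8289.474ms @ 21/2 + 592.105ms (3/4)
9. 8881.579ms @ 45/4 + 592.105ms (3/4)
10. 9473.684ms @ 12 + 2368.421ms (3)
11. 11842.105ms @ 15 + 2368.421ms (3)
12. 14210.526ms @ 18 + 592.105ms (3/4)
13. 14802.632ms @ 75/4 + 592.105ms (3/4)
14. 15394.737ms @ 39/2 + 1184.211ms (3/2)
15. 16578.947ms @ 21 + 1184.211ms (3/2)
16. 17763.158ms @ 45/2 + 1184.211ms (3/2)

note 2 onset = 3b = 2368.421ms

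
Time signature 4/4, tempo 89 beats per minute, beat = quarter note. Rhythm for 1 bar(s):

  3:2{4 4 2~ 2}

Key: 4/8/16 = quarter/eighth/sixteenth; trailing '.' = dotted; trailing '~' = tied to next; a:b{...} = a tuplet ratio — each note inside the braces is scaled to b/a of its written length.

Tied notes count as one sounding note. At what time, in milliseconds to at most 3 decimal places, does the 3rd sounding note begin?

1. 0.0ms @ 0 + 449.438ms (2/3)
2. 449.438ms @ 2/3 + 449.438ms (2/3)
3. 898.876ms @ 4/3 + 1797.753ms (8/3)

note 3 onset = 4/3b = 898.876ms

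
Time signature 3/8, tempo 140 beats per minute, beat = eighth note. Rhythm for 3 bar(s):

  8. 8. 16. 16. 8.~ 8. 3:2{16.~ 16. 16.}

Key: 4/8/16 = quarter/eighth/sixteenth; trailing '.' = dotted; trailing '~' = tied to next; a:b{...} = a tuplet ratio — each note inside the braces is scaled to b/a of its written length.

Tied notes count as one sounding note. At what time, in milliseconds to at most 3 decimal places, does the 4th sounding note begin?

1. 0.0ms @ 0 + 642.857ms (3/2)
2. 642.857ms @ 3/2 + 642.857ms (3/2)
3. 1285.714ms @ 3 + 321.429ms (3/4)
4. 1607.143ms @ 15/4 + 321.429ms (3/4)
5. 1928.571ms @ 9/2 + 1285.714ms (3)
6. 3214.286ms @ 15/2 + 428.571ms (1)
7. 3642.857ms @ 17/2 + 214.286ms (1/2)

note 4 onset = 15/4b = 1607.143ms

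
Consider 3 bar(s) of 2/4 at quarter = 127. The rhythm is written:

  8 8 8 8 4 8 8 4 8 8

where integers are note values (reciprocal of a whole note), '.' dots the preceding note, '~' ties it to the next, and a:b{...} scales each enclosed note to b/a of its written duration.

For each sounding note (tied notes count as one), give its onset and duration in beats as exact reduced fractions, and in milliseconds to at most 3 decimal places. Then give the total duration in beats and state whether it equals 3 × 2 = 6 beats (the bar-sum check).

1) 0.0ms=0b +236.22ms=1/2b
2) 236.22ms=1/2b +236.22ms=1/2b
3) 472.441ms=1b +236.22ms=1/2b
4) 708.661ms=3/2b +236.22ms=1/2b
5) 944.882ms=2b +472.441ms=1b
6) 1417.323ms=3b +236.22ms=1/2b
7) 1653.543ms=7/2b +236.22ms=1/2b
8) 1889.764ms=4b +472.441ms=1b
9) 2362.205ms=5b +236.22ms=1/2b
10) 2598.425ms=11/2b +236.22ms=1/2b
Σ=6b of 6 (127bpm 2/4) — PASS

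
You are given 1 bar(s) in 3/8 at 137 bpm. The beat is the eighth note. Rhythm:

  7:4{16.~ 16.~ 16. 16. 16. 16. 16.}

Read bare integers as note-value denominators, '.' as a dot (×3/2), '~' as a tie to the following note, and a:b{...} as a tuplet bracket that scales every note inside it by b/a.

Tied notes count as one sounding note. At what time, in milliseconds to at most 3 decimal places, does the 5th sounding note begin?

note 5 onset = 18/7b = 1126.173ms

1. 0.0ms @ 0 + 563.087ms (9/7)
2. 563.087ms @ 9/7 + 187.696ms (3/7)
3. 750.782ms @ 12/7 + 187.696ms (3/7)
4. 938.478ms @ 15/7 + 187.696ms (3/7)
5. 1126.173ms @ 18/7 + 187.696ms (3/7)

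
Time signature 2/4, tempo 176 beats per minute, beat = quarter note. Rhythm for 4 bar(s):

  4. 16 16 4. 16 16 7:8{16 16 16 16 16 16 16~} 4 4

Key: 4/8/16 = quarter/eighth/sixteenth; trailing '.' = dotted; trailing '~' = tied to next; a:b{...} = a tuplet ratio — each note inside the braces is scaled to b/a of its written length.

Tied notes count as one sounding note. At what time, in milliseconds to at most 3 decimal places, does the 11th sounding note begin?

note 11 onset = 36/7b = 1753.247ms

1. 0.0ms @ 0 + 511.364ms (3/2)
2. 511.364ms @ 3/2 + 85.227ms (1/4)
3. 596.591ms @ 7/4 + 85.227ms (1/4)
4. 681.818ms @ 2 + 511.364ms (3/2)
5. 1193.182ms @ 7/2 + 85.227ms (1/4)
6. 1278.409ms @ 15/4 + 85.227ms (1/4)
7. 1363.636ms @ 4 + 97.403ms (2/7)
8. 1461.039ms @ 30/7 + 97.403ms (2/7)
9. 1558.442ms @ 32/7 + 97.403ms (2/7)
10. 1655.844ms @ 34/7 + 97.403ms (2/7)
11. 1753.247ms @ 36/7 + 97.403ms (2/7)
12. 1850.649ms @ 38/7 + 97.403ms (2/7)
13. 1948.052ms @ 40/7 + 438.312ms (9/7)
14. 2386.364ms @ 7 + 340.909ms (1)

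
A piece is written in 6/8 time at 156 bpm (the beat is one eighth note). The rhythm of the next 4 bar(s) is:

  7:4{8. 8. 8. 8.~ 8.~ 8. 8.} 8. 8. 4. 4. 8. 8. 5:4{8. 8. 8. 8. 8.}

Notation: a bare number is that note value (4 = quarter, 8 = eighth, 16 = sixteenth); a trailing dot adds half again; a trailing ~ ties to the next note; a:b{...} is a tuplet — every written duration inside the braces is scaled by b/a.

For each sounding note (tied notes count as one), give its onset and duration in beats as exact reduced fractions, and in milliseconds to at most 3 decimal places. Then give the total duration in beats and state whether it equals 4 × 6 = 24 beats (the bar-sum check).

1) 0.0ms=0b +329.67ms=6/7b
2) 329.67ms=6/7b +329.67ms=6/7b
3) 659.341ms=12/7b +329.67ms=6/7b
4) 989.011ms=18/7b +989.011ms=18/7b
5) 1978.022ms=36/7b +329.67ms=6/7b
6) 2307.692ms=6b +576.923ms=3/2b
7) 2884.615ms=15/2b +576.923ms=3/2b
8) 3461.538ms=9b +1153.846ms=3b
9) 4615.385ms=12b +1153.846ms=3b
10) 5769.231ms=15b +576.923ms=3/2b
11) 6346.154ms=33/2b +576.923ms=3/2b
12) 6923.077ms=18b +461.538ms=6/5b
13) 7384.615ms=96/5b +461.538ms=6/5b
14) 7846.154ms=102/5b +461.538ms=6/5b
15) 8307.692ms=108/5b +461.538ms=6/5b
16) 8769.231ms=114/5b +461.538ms=6/5b
Σ=24b of 24 (156bpm 6/8) — PASS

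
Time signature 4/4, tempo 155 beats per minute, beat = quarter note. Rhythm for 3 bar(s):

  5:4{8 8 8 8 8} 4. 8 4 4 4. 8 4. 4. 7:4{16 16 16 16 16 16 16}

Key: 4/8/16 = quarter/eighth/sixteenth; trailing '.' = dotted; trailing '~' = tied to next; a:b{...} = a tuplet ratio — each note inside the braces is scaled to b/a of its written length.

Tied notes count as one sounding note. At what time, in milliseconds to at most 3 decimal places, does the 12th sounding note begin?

note 12 onset = 8b = 3096.774ms

1. 0.0ms @ 0 + 154.839ms (2/5)
2. 154.839ms @ 2/5 + 154.839ms (2/5)
3. 309.677ms @ 4/5 + 154.839ms (2/5)
4. 464.516ms @ 6/5 + 154.839ms (2/5)
5. 619.355ms @ 8/5 + 154.839ms (2/5)
6. 774.194ms @ 2 + 580.645ms (3/2)
7. 1354.839ms @ 7/2 + 193.548ms (1/2)
8. 1548.387ms @ 4 + 387.097ms (1)
9. 1935.484ms @ 5 + 387.097ms (1)
10. 2322.581ms @ 6 + 580.645ms (3/2)
11. 2903.226ms @ 15/2 + 193.548ms (1/2)
12. 3096.774ms @ 8 + 580.645ms (3/2)
13. 3677.419ms @ 19/2 + 580.645ms (3/2)
14. 4258.065ms @ 11 + 55.3ms (1/7)
15. 4313.364ms @ 78/7 + 55.3ms (1/7)
16. 4368.664ms @ 79/7 + 55.3ms (1/7)
17. 4423.963ms @ 80/7 + 55.3ms (1/7)
18. 4479.263ms @ 81/7 + 55.3ms (1/7)
19. 4534.562ms @ 82/7 + 55.3ms (1/7)
20. 4589.862ms @ 83/7 + 55.3ms (1/7)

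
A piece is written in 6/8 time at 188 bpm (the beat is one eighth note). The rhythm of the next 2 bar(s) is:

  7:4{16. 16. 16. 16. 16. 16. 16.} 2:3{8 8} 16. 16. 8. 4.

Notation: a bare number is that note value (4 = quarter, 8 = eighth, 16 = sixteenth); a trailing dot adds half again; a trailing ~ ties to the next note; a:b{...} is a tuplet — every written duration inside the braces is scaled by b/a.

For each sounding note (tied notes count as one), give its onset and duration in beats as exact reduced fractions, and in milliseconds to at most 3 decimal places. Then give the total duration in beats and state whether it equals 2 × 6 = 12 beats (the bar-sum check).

1) 0.0ms=0b +136.778ms=3/7b
2) 136.778ms=3/7b +136.778ms=3/7b
3) 273.556ms=6/7b +136.778ms=3/7b
4) 410.334ms=9/7b +136.778ms=3/7b
5) 547.112ms=12/7b +136.778ms=3/7b
6) 683.891ms=15/7b +136.778ms=3/7b
7) 820.669ms=18/7b +136.778ms=3/7b
8) 957.447ms=3b +478.723ms=3/2b
9) 1436.17ms=9/2b +478.723ms=3/2b
10) 1914.894ms=6b +239.362ms=3/4b
11) 2154.255ms=27/4b +239.362ms=3/4b
12) 2393.617ms=15/2b +478.723ms=3/2b
13) 2872.34ms=9b +957.447ms=3b
Σ=12b of 12 (188bpm 6/8) — PASS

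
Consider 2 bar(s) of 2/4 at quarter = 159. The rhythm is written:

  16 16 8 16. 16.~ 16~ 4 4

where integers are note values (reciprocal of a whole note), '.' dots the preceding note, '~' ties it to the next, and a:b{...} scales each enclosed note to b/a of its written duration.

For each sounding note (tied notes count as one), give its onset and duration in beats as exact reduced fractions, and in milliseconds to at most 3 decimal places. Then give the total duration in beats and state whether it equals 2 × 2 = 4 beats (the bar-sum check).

1) 0.0ms=0b +94.34ms=1/4b
2) 94.34ms=1/4b +94.34ms=1/4b
3) 188.679ms=1/2b +188.679ms=1/2b
4) 377.358ms=1b +141.509ms=3/8b
5) 518.868ms=11/8b +613.208ms=13/8b
6) 1132.075ms=3b +377.358ms=1b
Σ=4b of 4 (159bpm 2/4) — PASS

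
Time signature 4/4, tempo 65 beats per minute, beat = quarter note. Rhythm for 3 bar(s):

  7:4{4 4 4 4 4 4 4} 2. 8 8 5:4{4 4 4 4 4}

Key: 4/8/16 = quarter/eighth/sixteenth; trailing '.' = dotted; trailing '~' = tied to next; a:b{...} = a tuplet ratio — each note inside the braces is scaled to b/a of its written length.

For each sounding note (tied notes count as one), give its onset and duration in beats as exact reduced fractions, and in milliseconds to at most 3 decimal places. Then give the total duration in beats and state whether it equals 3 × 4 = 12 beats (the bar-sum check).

1) 0.0ms=0b +527.473ms=4/7b
2) 527.473ms=4/7b +527.473ms=4/7b
3) 1054.945ms=8/7b +527.473ms=4/7b
4) 1582.418ms=12/7b +527.473ms=4/7b
5) 2109.89ms=16/7b +527.473ms=4/7b
6) 2637.363ms=20/7b +527.473ms=4/7b
7) 3164.835ms=24/7b +527.473ms=4/7b
8) 3692.308ms=4b +2769.231ms=3b
9) 6461.538ms=7b +461.538ms=1/2b
10) 6923.077ms=15/2b +461.538ms=1/2b
11) 7384.615ms=8b +738.462ms=4/5b
12) 8123.077ms=44/5b +738.462ms=4/5b
13) 8861.538ms=48/5b +738.462ms=4/5b
14) 9600.0ms=52/5b +738.462ms=4/5b
15) 10338.462ms=56/5b +738.462ms=4/5b
Σ=12b of 12 (65bpm 4/4) — PASS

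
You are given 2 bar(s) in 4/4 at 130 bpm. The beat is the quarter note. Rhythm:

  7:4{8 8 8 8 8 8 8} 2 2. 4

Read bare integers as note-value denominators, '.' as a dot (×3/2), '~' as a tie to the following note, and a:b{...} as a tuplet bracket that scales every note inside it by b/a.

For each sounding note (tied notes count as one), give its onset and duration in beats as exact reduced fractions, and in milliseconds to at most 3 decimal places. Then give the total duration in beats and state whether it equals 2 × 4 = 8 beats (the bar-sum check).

1) 0.0ms=0b +131.868ms=2/7b
2) 131.868ms=2/7b +131.868ms=2/7b
3) 263.736ms=4/7b +131.868ms=2/7b
4) 395.604ms=6/7b +131.868ms=2/7b
5) 527.473ms=8/7b +131.868ms=2/7b
6) 659.341ms=10/7b +131.868ms=2/7b
7) 791.209ms=12/7b +131.868ms=2/7b
8) 923.077ms=2b +923.077ms=2b
9) 1846.154ms=4b +1384.615ms=3b
10) 3230.769ms=7b +461.538ms=1b
Σ=8b of 8 (130bpm 4/4) — PASS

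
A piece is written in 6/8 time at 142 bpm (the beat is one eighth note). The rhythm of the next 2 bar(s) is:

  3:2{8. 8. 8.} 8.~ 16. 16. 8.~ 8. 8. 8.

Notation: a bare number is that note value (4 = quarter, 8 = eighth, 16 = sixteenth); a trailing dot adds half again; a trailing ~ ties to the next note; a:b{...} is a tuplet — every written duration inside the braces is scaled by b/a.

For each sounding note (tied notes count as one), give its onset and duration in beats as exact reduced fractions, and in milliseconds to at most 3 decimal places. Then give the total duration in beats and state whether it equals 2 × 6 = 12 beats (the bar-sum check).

1) 0.0ms=0b +422.535ms=1b
2) 422.535ms=1b +422.535ms=1b
3) 845.07ms=2b +422.535ms=1b
4) 1267.606ms=3b +950.704ms=9/4b
5) 2218.31ms=21/4b +316.901ms=3/4b
6) 2535.211ms=6b +1267.606ms=3b
7) 3802.817ms=9b +633.803ms=3/2b
8) 4436.62ms=21/2b +633.803ms=3/2b
Σ=12b of 12 (142bpm 6/8) — PASS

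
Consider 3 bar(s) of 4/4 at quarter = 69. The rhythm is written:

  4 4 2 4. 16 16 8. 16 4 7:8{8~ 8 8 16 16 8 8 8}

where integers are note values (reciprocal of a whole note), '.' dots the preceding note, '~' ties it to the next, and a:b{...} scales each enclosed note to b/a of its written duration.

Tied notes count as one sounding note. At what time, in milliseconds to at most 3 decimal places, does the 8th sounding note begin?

1. 0.0ms @ 0 + 869.565ms (1)
2. 869.565ms @ 1 + 869.565ms (1)
3. 1739.13ms @ 2 + 1739.13ms (2)
4. 3478.261ms @ 4 + 1304.348ms (3/2)
5. 4782.609ms @ 11/2 + 217.391ms (1/4)
6. 5000.0ms @ 23/4 + 217.391ms (1/4)
7. 5217.391ms @ 6 + 652.174ms (3/4)
8. 5869.565ms @ 27/4 + 217.391ms (1/4)
9. 6086.957ms @ 7 + 869.565ms (1)
10. 6956.522ms @ 8 + 993.789ms (8/7)
11. 7950.311ms @ 64/7 + 496.894ms (4/7)
12. 8447.205ms @ 68/7 + 248.447ms (2/7)
13. 8695.652ms @ 10 + 248.447ms (2/7)
14. 8944.099ms @ 72/7 + 496.894ms (4/7)
15. 9440.994ms @ 76/7 + 496.894ms (4/7)
16. 9937.888ms @ 80/7 + 496.894ms (4/7)

note 8 onset = 27/4b = 5869.565ms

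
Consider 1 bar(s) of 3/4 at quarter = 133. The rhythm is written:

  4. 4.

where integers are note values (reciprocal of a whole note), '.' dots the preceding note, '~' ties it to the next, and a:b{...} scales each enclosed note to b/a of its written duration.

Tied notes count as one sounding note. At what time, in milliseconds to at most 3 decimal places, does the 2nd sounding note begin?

note 2 onset = 3/2b = 676.692ms

1. 0.0ms @ 0 + 676.692ms (3/2)
2. 676.692ms @ 3/2 + 676.692ms (3/2)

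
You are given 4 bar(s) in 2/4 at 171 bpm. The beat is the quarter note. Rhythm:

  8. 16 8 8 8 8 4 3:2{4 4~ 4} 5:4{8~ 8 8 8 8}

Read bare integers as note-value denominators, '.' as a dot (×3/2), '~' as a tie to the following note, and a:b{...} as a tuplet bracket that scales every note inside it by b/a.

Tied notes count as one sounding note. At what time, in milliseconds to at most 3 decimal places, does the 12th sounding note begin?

note 12 onset = 36/5b = 2526.316ms

1. 0.0ms @ 0 + 263.158ms (3/4)
2. 263.158ms @ 3/4 + 87.719ms (1/4)
3. 350.877ms @ 1 + 175.439ms (1/2)
4. 526.316ms @ 3/2 + 175.439ms (1/2)
5. 701.754ms @ 2 + 175.439ms (1/2)
6. 877.193ms @ 5/2 + 175.439ms (1/2)
7. 1052.632ms @ 3 + 350.877ms (1)
8. 1403.509ms @ 4 + 233.918ms (2/3)
9. 1637.427ms @ 14/3 + 467.836ms (4/3)
10. 2105.263ms @ 6 + 280.702ms (4/5)
11. 2385.965ms @ 34/5 + 140.351ms (2/5)
12. 2526.316ms @ 36/5 + 140.351ms (2/5)
13. 2666.667ms @ 38/5 + 140.351ms (2/5)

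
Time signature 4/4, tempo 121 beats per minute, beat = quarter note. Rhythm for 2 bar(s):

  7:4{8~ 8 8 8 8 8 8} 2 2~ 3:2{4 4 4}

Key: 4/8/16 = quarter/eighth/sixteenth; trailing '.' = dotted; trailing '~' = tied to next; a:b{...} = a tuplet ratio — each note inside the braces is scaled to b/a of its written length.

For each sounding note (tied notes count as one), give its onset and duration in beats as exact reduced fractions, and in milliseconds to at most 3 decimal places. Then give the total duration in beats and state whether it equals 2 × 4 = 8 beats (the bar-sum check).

1) 0.0ms=0b +283.353ms=4/7b
2) 283.353ms=4/7b +141.677ms=2/7b
3) 425.03ms=6/7b +141.677ms=2/7b
4) 566.706ms=8/7b +141.677ms=2/7b
5) 708.383ms=10/7b +141.677ms=2/7b
6) 850.059ms=12/7b +141.677ms=2/7b
7) 991.736ms=2b +991.736ms=2b
8) 1983.471ms=4b +1322.314ms=8/3b
9) 3305.785ms=20/3b +330.579ms=2/3b
10) 3636.364ms=22/3b +330.579ms=2/3b
Σ=8b of 8 (121bpm 4/4) — PASS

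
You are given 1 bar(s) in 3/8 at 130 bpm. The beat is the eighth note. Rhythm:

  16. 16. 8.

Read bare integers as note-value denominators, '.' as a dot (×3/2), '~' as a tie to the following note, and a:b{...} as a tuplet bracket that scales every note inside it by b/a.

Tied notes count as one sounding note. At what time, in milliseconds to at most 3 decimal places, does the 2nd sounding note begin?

note 2 onset = 3/4b = 346.154ms

1. 0.0ms @ 0 + 346.154ms (3/4)
2. 346.154ms @ 3/4 + 346.154ms (3/4)
3. 692.308ms @ 3/2 + 692.308ms (3/2)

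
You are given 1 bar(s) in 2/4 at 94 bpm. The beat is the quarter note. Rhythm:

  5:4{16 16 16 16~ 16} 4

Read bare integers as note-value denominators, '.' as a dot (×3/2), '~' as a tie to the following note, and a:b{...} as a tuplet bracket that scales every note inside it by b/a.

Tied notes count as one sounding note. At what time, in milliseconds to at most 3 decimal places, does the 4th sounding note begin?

note 4 onset = 3/5b = 382.979ms

1. 0.0ms @ 0 + 127.66ms (1/5)
2. 127.66ms @ 1/5 + 127.66ms (1/5)
3. 255.319ms @ 2/5 + 127.66ms (1/5)
4. 382.979ms @ 3/5 + 255.319ms (2/5)
5. 638.298ms @ 1 + 638.298ms (1)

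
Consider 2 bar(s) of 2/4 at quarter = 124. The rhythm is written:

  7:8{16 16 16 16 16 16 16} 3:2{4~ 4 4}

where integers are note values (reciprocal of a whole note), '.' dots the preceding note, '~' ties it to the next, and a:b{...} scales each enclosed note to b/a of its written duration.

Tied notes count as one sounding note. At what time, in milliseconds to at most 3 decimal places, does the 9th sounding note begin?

note 9 onset = 10/3b = 1612.903ms

1. 0.0ms @ 0 + 138.249ms (2/7)
2. 138.249ms @ 2/7 + 138.249ms (2/7)
3. 276.498ms @ 4/7 + 138.249ms (2/7)
4. 414.747ms @ 6/7 + 138.249ms (2/7)
5. 552.995ms @ 8/7 + 138.249ms (2/7)
6. 691.244ms @ 10/7 + 138.249ms (2/7)
7. 829.493ms @ 12/7 + 138.249ms (2/7)
8. 967.742ms @ 2 + 645.161ms (4/3)
9. 1612.903ms @ 10/3 + 322.581ms (2/3)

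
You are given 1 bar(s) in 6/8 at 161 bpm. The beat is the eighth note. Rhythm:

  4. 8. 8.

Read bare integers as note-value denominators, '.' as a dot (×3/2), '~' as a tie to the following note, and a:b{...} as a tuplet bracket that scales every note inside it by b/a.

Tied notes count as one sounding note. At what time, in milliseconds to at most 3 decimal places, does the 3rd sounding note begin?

1. 0.0ms @ 0 + 1118.012ms (3)
2. 1118.012ms @ 3 + 559.006ms (3/2)
3. 1677.019ms @ 9/2 + 559.006ms (3/2)

note 3 onset = 9/2b = 1677.019ms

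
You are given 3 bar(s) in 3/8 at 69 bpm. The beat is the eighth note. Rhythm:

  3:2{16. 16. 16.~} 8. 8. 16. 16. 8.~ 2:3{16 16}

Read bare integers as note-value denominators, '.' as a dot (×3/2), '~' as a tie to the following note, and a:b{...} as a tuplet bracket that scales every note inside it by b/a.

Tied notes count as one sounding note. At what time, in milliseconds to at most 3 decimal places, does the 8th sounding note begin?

note 8 onset = 33/4b = 7173.913ms

1. 0.0ms @ 0 + 434.783ms (1/2)
2. 434.783ms @ 1/2 + 434.783ms (1/2)
3. 869.565ms @ 1 + 1739.13ms (2)
4. 2608.696ms @ 3 + 1304.348ms (3/2)
5. 3913.043ms @ 9/2 + 652.174ms (3/4)
6. 4565.217ms @ 21/4 + 652.174ms (3/4)
7. 5217.391ms @ 6 + 1956.522ms (9/4)
8. 7173.913ms @ 33/4 + 652.174ms (3/4)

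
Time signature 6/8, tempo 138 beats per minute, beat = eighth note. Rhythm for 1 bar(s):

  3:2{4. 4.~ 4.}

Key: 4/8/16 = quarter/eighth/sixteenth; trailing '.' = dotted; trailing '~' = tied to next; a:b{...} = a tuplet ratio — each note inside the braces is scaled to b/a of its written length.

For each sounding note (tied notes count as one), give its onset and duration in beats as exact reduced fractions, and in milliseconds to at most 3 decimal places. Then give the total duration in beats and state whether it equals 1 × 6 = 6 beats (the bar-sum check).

1) 0.0ms=0b +869.565ms=2b
2) 869.565ms=2b +1739.13ms=4b
Σ=6b of 6 (138bpm 6/8) — PASS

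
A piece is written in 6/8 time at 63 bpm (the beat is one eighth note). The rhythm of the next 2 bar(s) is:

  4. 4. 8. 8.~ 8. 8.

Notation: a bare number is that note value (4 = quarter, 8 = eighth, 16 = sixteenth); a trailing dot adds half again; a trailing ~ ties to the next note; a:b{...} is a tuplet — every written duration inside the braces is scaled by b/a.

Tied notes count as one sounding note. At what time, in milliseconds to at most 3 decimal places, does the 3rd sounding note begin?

note 3 onset = 6b = 5714.286ms

1. 0.0ms @ 0 + 2857.143ms (3)
2. 2857.143ms @ 3 + 2857.143ms (3)
3. 5714.286ms @ 6 + 1428.571ms (3/2)
4. 7142.857ms @ 15/2 + 2857.143ms (3)
5. 10000.0ms @ 21/2 + 1428.571ms (3/2)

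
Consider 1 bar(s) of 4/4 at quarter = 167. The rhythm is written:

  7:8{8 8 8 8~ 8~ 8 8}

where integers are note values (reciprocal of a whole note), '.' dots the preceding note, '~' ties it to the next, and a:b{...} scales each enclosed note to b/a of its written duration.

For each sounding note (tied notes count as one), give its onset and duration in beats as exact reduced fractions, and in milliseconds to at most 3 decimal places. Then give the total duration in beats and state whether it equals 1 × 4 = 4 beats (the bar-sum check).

1) 0.0ms=0b +205.304ms=4/7b
2) 205.304ms=4/7b +205.304ms=4/7b
3) 410.607ms=8/7b +205.304ms=4/7b
4) 615.911ms=12/7b +615.911ms=12/7b
5) 1231.822ms=24/7b +205.304ms=4/7b
Σ=4b of 4 (167bpm 4/4) — PASS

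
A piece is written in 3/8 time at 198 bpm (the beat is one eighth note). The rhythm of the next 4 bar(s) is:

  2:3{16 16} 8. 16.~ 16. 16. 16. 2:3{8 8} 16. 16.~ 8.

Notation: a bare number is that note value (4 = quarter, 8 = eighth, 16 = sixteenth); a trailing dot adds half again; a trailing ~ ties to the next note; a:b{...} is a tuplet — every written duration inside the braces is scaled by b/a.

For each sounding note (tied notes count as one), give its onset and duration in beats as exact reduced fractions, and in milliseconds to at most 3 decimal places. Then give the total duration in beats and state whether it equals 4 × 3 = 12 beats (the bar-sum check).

1) 0.0ms=0b +227.273ms=3/4b
2) 227.273ms=3/4b +227.273ms=3/4b
3) 454.545ms=3/2b +454.545ms=3/2b
4) 909.091ms=3b +454.545ms=3/2b
5) 1363.636ms=9/2b +227.273ms=3/4b
6) 1590.909ms=21/4b +227.273ms=3/4b
7) 1818.182ms=6b +454.545ms=3/2b
8) 2272.727ms=15/2b +454.545ms=3/2b
9) 2727.273ms=9b +227.273ms=3/4b
10) 2954.545ms=39/4b +681.818ms=9/4b
Σ=12b of 12 (198bpm 3/8) — PASS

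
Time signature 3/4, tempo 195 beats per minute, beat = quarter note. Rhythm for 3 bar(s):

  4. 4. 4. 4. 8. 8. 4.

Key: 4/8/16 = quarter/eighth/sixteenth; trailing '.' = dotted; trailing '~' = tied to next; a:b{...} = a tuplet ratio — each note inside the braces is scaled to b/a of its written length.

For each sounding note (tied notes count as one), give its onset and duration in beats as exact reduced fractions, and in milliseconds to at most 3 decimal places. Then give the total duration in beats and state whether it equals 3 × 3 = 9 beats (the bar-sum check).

1) 0.0ms=0b +461.538ms=3/2b
2) 461.538ms=3/2b +461.538ms=3/2b
3) 923.077ms=3b +461.538ms=3/2b
4) 1384.615ms=9/2b +461.538ms=3/2b
5) 1846.154ms=6b +230.769ms=3/4b
6) 2076.923ms=27/4b +230.769ms=3/4b
7) 2307.692ms=15/2b +461.538ms=3/2b
Σ=9b of 9 (195bpm 3/4) — PASS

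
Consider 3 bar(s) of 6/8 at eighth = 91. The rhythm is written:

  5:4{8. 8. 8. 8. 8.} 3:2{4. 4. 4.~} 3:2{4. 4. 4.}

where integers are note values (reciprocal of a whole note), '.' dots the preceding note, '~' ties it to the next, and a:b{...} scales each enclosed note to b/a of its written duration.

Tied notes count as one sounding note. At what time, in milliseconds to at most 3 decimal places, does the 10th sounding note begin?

note 10 onset = 16b = 10549.451ms

1. 0.0ms @ 0 + 791.209ms (6/5)
2. 791.209ms @ 6/5 + 791.209ms (6/5)
3. 1582.418ms @ 12/5 + 791.209ms (6/5)
4. 2373.626ms @ 18/5 + 791.209ms (6/5)
5. 3164.835ms @ 24/5 + 791.209ms (6/5)
6. 3956.044ms @ 6 + 1318.681ms (2)
7. 5274.725ms @ 8 + 1318.681ms (2)
8. 6593.407ms @ 10 + 2637.363ms (4)
9. 9230.769ms @ 14 + 1318.681ms (2)
10. 10549.451ms @ 16 + 1318.681ms (2)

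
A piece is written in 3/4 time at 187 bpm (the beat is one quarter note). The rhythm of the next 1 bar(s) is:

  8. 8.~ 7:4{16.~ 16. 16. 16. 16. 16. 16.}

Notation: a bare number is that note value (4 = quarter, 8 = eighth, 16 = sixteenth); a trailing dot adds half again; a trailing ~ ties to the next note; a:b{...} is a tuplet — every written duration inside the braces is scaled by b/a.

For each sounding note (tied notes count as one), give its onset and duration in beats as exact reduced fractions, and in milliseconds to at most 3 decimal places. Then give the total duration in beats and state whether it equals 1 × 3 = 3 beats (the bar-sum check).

1) 0.0ms=0b +240.642ms=3/4b
2) 240.642ms=3/4b +378.151ms=33/28b
3) 618.793ms=27/14b +68.755ms=3/14b
4) 687.548ms=15/7b +68.755ms=3/14b
5) 756.303ms=33/14b +68.755ms=3/14b
6) 825.057ms=18/7b +68.755ms=3/14b
7) 893.812ms=39/14b +68.755ms=3/14b
Σ=3b of 3 (187bpm 3/4) — PASS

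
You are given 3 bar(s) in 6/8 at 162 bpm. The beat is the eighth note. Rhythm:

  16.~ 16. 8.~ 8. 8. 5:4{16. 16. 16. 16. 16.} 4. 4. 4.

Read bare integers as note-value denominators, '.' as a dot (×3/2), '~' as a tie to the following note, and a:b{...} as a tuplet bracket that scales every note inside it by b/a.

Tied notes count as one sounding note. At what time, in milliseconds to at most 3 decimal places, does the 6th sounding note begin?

note 6 onset = 36/5b = 2666.667ms

1. 0.0ms @ 0 + 555.556ms (3/2)
2. 555.556ms @ 3/2 + 1111.111ms (3)
3. 1666.667ms @ 9/2 + 555.556ms (3/2)
4. 2222.222ms @ 6 + 222.222ms (3/5)
5. 2444.444ms @ 33/5 + 222.222ms (3/5)
6. 2666.667ms @ 36/5 + 222.222ms (3/5)
7. 2888.889ms @ 39/5 + 222.222ms (3/5)
8. 3111.111ms @ 42/5 + 222.222ms (3/5)
9. 3333.333ms @ 9 + 1111.111ms (3)
10. 4444.444ms @ 12 + 1111.111ms (3)
11. 5555.556ms @ 15 + 1111.111ms (3)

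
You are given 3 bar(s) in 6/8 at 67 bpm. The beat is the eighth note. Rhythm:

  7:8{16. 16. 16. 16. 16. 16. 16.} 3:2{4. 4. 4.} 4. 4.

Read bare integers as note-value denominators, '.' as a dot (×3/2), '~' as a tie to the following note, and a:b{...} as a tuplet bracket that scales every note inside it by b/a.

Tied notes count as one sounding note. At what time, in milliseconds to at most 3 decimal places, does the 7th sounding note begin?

1. 0.0ms @ 0 + 767.591ms (6/7)
2. 767.591ms @ 6/7 + 767.591ms (6/7)
3. 1535.181ms @ 12/7 + 767.591ms (6/7)
4. 2302.772ms @ 18/7 + 767.591ms (6/7)
5. 3070.362ms @ 24/7 + 767.591ms (6/7)
6. 3837.953ms @ 30/7 + 767.591ms (6/7)
7. 4605.544ms @ 36/7 + 767.591ms (6/7)
8. 5373.134ms @ 6 + 1791.045ms (2)
9. 7164.179ms @ 8 + 1791.045ms (2)
10. 8955.224ms @ 10 + 1791.045ms (2)
11. 10746.269ms @ 12 + 2686.567ms (3)
12. 13432.836ms @ 15 + 2686.567ms (3)

note 7 onset = 36/7b = 4605.544ms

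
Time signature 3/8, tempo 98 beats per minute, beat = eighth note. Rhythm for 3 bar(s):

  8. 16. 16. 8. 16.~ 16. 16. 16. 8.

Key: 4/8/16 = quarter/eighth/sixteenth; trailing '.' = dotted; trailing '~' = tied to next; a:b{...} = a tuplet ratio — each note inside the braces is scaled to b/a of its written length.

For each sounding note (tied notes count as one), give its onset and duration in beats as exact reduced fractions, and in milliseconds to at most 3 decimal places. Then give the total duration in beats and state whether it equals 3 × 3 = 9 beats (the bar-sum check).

1) 0.0ms=0b +918.367ms=3/2b
2) 918.367ms=3/2b +459.184ms=3/4b
3) 1377.551ms=9/4b +459.184ms=3/4b
4) 1836.735ms=3b +918.367ms=3/2b
5) 2755.102ms=9/2b +918.367ms=3/2b
6) 3673.469ms=6b +459.184ms=3/4b
7) 4132.653ms=27/4b +459.184ms=3/4b
8) 4591.837ms=15/2b +918.367ms=3/2b
Σ=9b of 9 (98bpm 3/8) — PASS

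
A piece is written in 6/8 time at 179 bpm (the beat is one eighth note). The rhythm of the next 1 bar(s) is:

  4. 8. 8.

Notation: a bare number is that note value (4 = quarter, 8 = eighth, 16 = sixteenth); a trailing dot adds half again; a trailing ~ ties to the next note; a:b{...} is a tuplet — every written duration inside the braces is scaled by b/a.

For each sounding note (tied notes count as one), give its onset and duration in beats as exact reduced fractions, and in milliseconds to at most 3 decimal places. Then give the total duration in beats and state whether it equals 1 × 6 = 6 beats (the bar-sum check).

1) 0.0ms=0b +1005.587ms=3b
2) 1005.587ms=3b +502.793ms=3/2b
3) 1508.38ms=9/2b +502.793ms=3/2b
Σ=6b of 6 (179bpm 6/8) — PASS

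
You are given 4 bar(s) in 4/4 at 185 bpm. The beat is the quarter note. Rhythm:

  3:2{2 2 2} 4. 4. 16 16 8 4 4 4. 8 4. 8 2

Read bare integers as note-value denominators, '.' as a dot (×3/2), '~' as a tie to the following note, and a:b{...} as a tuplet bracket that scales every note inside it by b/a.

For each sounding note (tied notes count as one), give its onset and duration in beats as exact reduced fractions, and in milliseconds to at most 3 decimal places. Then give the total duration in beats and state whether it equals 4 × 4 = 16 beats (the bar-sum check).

1) 0.0ms=0b +432.432ms=4/3b
2) 432.432ms=4/3b +432.432ms=4/3b
3) 864.865ms=8/3b +432.432ms=4/3b
4) 1297.297ms=4b +486.486ms=3/2b
5) 1783.784ms=11/2b +486.486ms=3/2b
6) 2270.27ms=7b +81.081ms=1/4b
7) 2351.351ms=29/4b +81.081ms=1/4b
8) 2432.432ms=15/2b +162.162ms=1/2b
9) 2594.595ms=8b +324.324ms=1b
10) 2918.919ms=9b +324.324ms=1b
11) 3243.243ms=10b +486.486ms=3/2b
12) 3729.73ms=23/2b +162.162ms=1/2b
13) 3891.892ms=12b +486.486ms=3/2b
14) 4378.378ms=27/2b +162.162ms=1/2b
15) 4540.541ms=14b +648.649ms=2b
Σ=16b of 16 (185bpm 4/4) — PASS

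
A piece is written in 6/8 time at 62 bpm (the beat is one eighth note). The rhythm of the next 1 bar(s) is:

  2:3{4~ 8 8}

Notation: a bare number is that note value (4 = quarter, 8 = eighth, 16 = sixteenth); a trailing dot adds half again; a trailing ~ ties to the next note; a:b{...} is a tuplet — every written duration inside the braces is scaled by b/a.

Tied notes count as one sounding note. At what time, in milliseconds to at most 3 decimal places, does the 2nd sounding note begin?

1. 0.0ms @ 0 + 4354.839ms (9/2)
2. 4354.839ms @ 9/2 + 1451.613ms (3/2)

note 2 onset = 9/2b = 4354.839ms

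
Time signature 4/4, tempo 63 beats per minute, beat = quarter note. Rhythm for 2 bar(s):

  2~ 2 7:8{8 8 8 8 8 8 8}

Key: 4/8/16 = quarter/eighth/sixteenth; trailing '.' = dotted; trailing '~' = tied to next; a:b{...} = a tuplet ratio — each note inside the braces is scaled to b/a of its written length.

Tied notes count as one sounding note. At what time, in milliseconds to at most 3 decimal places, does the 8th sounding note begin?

note 8 onset = 52/7b = 7074.83ms

1. 0.0ms @ 0 + 3809.524ms (4)
2. 3809.524ms @ 4 + 544.218ms (4/7)
3. 4353.741ms @ 32/7 + 544.218ms (4/7)
4. 4897.959ms @ 36/7 + 544.218ms (4/7)
5. 5442.177ms @ 40/7 + 544.218ms (4/7)
6. 5986.395ms @ 44/7 + 544.218ms (4/7)
7. 6530.612ms @ 48/7 + 544.218ms (4/7)
8. 7074.83ms @ 52/7 + 544.218ms (4/7)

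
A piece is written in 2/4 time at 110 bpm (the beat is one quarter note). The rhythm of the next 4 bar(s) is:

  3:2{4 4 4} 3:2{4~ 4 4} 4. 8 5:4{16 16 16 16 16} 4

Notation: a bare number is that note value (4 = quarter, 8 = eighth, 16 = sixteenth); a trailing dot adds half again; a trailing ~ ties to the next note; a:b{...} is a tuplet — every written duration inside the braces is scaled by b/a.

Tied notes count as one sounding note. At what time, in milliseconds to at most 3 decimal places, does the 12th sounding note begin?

1. 0.0ms @ 0 + 363.636ms (2/3)
2. 363.636ms @ 2/3 + 363.636ms (2/3)
3. 727.273ms @ 4/3 + 363.636ms (2/3)
4. 1090.909ms @ 2 + 727.273ms (4/3)
5. 1818.182ms @ 10/3 + 363.636ms (2/3)
6. 2181.818ms @ 4 + 818.182ms (3/2)
7. 3000.0ms @ 11/2 + 272.727ms (1/2)
8. 3272.727ms @ 6 + 109.091ms (1/5)
9. 3381.818ms @ 31/5 + 109.091ms (1/5)
10. 3490.909ms @ 32/5 + 109.091ms (1/5)
11. 3600.0ms @ 33/5 + 109.091ms (1/5)
12. 3709.091ms @ 34/5 + 109.091ms (1/5)
13. 3818.182ms @ 7 + 545.455ms (1)

note 12 onset = 34/5b = 3709.091ms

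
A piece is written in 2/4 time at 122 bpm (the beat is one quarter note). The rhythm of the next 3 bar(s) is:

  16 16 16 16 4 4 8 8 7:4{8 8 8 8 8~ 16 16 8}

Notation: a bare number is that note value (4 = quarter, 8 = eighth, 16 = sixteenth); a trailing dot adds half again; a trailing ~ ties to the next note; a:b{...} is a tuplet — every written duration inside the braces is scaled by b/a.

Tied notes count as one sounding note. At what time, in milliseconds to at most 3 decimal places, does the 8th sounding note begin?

note 8 onset = 7/2b = 1721.311ms

1. 0.0ms @ 0 + 122.951ms (1/4)
2. 122.951ms @ 1/4 + 122.951ms (1/4)
3. 245.902ms @ 1/2 + 122.951ms (1/4)
4. 368.852ms @ 3/4 + 122.951ms (1/4)
5. 491.803ms @ 1 + 491.803ms (1)
6. 983.607ms @ 2 + 491.803ms (1)
7. 1475.41ms @ 3 + 245.902ms (1/2)
8. 1721.311ms @ 7/2 + 245.902ms (1/2)
9. 1967.213ms @ 4 + 140.515ms (2/7)
10. 2107.728ms @ 30/7 + 140.515ms (2/7)
11. 2248.244ms @ 32/7 + 140.515ms (2/7)
12. 2388.759ms @ 34/7 + 140.515ms (2/7)
13. 2529.274ms @ 36/7 + 210.773ms (3/7)
14. 2740.047ms @ 39/7 + 70.258ms (1/7)
15. 2810.304ms @ 40/7 + 140.515ms (2/7)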